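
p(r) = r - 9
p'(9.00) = 1.00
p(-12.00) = -21.00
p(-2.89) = -11.89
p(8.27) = -0.73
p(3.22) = -5.78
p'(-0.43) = 1.00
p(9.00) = 0.00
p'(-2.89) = 1.00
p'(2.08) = 1.00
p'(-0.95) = 1.00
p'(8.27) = 1.00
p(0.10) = -8.90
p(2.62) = -6.38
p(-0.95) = -9.95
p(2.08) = -6.92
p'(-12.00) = 1.00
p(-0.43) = -9.43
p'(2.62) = 1.00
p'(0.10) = 1.00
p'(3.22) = 1.00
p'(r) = 1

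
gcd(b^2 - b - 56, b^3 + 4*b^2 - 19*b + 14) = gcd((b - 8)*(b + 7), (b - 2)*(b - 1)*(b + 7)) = b + 7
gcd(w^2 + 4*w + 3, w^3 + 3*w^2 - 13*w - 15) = w + 1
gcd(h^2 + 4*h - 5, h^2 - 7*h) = 1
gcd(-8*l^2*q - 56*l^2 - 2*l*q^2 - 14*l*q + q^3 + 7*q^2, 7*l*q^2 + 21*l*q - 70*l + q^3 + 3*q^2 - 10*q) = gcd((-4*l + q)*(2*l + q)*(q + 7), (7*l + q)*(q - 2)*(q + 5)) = 1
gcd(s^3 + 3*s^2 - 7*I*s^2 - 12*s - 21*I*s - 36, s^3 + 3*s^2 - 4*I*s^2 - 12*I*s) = s^2 + s*(3 - 4*I) - 12*I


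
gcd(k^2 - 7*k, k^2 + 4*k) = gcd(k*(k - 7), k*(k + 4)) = k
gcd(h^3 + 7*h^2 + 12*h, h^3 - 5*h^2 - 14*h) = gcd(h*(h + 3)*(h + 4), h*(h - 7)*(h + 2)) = h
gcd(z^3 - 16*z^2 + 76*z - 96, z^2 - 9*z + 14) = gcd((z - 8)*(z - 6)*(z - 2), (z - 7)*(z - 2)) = z - 2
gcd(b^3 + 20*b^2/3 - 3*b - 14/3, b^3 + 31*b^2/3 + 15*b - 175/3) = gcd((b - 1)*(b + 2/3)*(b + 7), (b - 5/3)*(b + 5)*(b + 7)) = b + 7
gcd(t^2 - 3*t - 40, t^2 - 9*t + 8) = t - 8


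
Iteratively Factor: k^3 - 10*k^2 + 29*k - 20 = (k - 5)*(k^2 - 5*k + 4) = (k - 5)*(k - 4)*(k - 1)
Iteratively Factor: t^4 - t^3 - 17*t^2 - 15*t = (t - 5)*(t^3 + 4*t^2 + 3*t) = (t - 5)*(t + 3)*(t^2 + t) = t*(t - 5)*(t + 3)*(t + 1)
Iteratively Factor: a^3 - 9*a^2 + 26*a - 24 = (a - 4)*(a^2 - 5*a + 6) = (a - 4)*(a - 3)*(a - 2)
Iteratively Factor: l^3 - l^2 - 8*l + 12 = (l - 2)*(l^2 + l - 6) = (l - 2)^2*(l + 3)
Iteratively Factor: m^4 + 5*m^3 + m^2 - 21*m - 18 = (m + 3)*(m^3 + 2*m^2 - 5*m - 6) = (m + 3)^2*(m^2 - m - 2) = (m - 2)*(m + 3)^2*(m + 1)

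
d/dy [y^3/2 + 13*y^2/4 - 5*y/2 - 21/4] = 3*y^2/2 + 13*y/2 - 5/2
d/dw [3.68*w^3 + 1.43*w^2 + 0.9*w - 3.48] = 11.04*w^2 + 2.86*w + 0.9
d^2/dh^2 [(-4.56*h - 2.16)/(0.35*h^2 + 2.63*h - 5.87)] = (-(0.7*h + 2.63)*(1.4*h + 5.26)*(4.56*h + 2.16) + (9.576*h + 25.4976)*(0.35*h^2 + 2.63*h - 5.87))/(0.35*h^2 + 2.63*h - 5.87)^3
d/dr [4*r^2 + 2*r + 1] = 8*r + 2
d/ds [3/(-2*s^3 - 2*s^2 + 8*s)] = 3*(3*s^2 + 2*s - 4)/(2*s^2*(s^2 + s - 4)^2)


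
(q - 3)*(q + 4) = q^2 + q - 12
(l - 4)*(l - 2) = l^2 - 6*l + 8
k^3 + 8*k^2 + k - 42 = (k - 2)*(k + 3)*(k + 7)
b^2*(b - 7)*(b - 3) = b^4 - 10*b^3 + 21*b^2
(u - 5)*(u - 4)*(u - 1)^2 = u^4 - 11*u^3 + 39*u^2 - 49*u + 20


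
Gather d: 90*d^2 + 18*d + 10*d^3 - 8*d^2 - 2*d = 10*d^3 + 82*d^2 + 16*d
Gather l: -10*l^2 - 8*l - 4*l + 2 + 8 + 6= -10*l^2 - 12*l + 16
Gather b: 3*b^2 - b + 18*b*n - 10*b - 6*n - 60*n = 3*b^2 + b*(18*n - 11) - 66*n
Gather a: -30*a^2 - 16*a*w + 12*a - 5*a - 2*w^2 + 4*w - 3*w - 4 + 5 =-30*a^2 + a*(7 - 16*w) - 2*w^2 + w + 1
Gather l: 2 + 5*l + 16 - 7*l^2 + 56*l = -7*l^2 + 61*l + 18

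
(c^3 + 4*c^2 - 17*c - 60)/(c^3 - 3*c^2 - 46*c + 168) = (c^2 + 8*c + 15)/(c^2 + c - 42)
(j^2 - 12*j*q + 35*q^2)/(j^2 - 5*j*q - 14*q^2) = (j - 5*q)/(j + 2*q)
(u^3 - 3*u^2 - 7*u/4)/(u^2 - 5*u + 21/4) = u*(2*u + 1)/(2*u - 3)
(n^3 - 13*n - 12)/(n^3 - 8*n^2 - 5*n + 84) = (n + 1)/(n - 7)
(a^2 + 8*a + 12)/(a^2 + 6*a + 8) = (a + 6)/(a + 4)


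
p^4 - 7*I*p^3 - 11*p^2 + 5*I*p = p*(p - 5*I)*(p - I)^2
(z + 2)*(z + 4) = z^2 + 6*z + 8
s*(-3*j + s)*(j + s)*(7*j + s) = -21*j^3*s - 17*j^2*s^2 + 5*j*s^3 + s^4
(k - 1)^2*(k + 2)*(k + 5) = k^4 + 5*k^3 - 3*k^2 - 13*k + 10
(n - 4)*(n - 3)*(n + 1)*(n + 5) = n^4 - n^3 - 25*n^2 + 37*n + 60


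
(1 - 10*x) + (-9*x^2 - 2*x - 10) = -9*x^2 - 12*x - 9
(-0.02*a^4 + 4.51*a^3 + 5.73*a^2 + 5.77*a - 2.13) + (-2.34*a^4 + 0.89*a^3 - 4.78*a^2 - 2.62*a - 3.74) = -2.36*a^4 + 5.4*a^3 + 0.95*a^2 + 3.15*a - 5.87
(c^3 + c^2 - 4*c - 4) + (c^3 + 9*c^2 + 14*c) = 2*c^3 + 10*c^2 + 10*c - 4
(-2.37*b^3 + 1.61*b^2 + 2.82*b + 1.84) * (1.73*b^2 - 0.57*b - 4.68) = -4.1001*b^5 + 4.1362*b^4 + 15.0525*b^3 - 5.959*b^2 - 14.2464*b - 8.6112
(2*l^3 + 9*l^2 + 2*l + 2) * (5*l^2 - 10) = 10*l^5 + 45*l^4 - 10*l^3 - 80*l^2 - 20*l - 20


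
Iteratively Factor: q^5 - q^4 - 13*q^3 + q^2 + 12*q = (q + 3)*(q^4 - 4*q^3 - q^2 + 4*q) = (q - 4)*(q + 3)*(q^3 - q) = (q - 4)*(q - 1)*(q + 3)*(q^2 + q) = (q - 4)*(q - 1)*(q + 1)*(q + 3)*(q)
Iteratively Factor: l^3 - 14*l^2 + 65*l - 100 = (l - 5)*(l^2 - 9*l + 20) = (l - 5)*(l - 4)*(l - 5)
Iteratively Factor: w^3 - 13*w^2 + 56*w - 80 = (w - 5)*(w^2 - 8*w + 16) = (w - 5)*(w - 4)*(w - 4)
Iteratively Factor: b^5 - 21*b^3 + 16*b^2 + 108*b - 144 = (b + 4)*(b^4 - 4*b^3 - 5*b^2 + 36*b - 36) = (b - 2)*(b + 4)*(b^3 - 2*b^2 - 9*b + 18) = (b - 3)*(b - 2)*(b + 4)*(b^2 + b - 6) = (b - 3)*(b - 2)^2*(b + 4)*(b + 3)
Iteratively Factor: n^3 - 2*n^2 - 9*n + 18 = (n + 3)*(n^2 - 5*n + 6) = (n - 3)*(n + 3)*(n - 2)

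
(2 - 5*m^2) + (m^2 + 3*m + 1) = -4*m^2 + 3*m + 3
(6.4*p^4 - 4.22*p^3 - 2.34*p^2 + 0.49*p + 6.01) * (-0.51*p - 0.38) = -3.264*p^5 - 0.2798*p^4 + 2.797*p^3 + 0.6393*p^2 - 3.2513*p - 2.2838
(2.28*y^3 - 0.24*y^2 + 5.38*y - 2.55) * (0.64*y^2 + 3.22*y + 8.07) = 1.4592*y^5 + 7.188*y^4 + 21.07*y^3 + 13.7548*y^2 + 35.2056*y - 20.5785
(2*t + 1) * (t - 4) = 2*t^2 - 7*t - 4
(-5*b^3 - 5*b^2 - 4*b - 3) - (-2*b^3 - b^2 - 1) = -3*b^3 - 4*b^2 - 4*b - 2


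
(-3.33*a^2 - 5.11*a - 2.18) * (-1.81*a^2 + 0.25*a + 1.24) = 6.0273*a^4 + 8.4166*a^3 - 1.4609*a^2 - 6.8814*a - 2.7032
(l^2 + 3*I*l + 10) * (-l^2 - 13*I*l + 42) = -l^4 - 16*I*l^3 + 71*l^2 - 4*I*l + 420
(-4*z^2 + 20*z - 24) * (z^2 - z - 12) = -4*z^4 + 24*z^3 + 4*z^2 - 216*z + 288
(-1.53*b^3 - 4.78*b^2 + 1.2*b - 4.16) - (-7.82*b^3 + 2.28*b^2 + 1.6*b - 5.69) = 6.29*b^3 - 7.06*b^2 - 0.4*b + 1.53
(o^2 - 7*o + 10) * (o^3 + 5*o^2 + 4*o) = o^5 - 2*o^4 - 21*o^3 + 22*o^2 + 40*o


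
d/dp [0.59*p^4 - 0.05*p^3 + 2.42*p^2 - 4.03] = p*(2.36*p^2 - 0.15*p + 4.84)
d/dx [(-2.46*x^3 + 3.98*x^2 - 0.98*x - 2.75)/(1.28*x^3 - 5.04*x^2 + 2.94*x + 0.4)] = (-1.77635683940025e-15*x^5 + 7.304*x^4 - 11.956*x^3 + 14.37*x^2 - 24.536*x + 7.693)/(1.6384*x^6 - 12.9024*x^5 + 32.928*x^4 - 28.6112*x^3 + 4.6116*x^2 + 2.352*x + 0.16)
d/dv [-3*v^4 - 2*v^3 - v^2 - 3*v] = -12*v^3 - 6*v^2 - 2*v - 3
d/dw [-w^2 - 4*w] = -2*w - 4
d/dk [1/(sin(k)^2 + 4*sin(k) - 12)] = -2*(sin(k) + 2)*cos(k)/(sin(k)^2 + 4*sin(k) - 12)^2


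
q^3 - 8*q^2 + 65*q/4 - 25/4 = (q - 5)*(q - 5/2)*(q - 1/2)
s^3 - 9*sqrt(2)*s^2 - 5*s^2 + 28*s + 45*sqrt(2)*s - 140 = (s - 5)*(s - 7*sqrt(2))*(s - 2*sqrt(2))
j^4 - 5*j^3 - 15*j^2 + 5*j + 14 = (j - 7)*(j - 1)*(j + 1)*(j + 2)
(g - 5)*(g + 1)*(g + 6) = g^3 + 2*g^2 - 29*g - 30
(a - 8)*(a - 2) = a^2 - 10*a + 16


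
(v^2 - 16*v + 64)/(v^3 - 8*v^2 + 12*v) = (v^2 - 16*v + 64)/(v*(v^2 - 8*v + 12))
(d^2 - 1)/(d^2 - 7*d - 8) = (d - 1)/(d - 8)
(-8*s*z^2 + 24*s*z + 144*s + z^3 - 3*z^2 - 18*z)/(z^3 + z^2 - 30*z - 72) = (-8*s + z)/(z + 4)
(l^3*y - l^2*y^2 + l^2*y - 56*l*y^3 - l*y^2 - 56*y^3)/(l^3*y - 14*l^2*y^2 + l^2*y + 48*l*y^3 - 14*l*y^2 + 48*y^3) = (-l - 7*y)/(-l + 6*y)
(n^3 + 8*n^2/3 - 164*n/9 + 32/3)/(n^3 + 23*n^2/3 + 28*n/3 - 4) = (9*n^2 - 30*n + 16)/(3*(3*n^2 + 5*n - 2))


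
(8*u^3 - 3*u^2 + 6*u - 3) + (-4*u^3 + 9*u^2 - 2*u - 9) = 4*u^3 + 6*u^2 + 4*u - 12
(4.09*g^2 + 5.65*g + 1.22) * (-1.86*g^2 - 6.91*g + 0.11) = -7.6074*g^4 - 38.7709*g^3 - 40.8608*g^2 - 7.8087*g + 0.1342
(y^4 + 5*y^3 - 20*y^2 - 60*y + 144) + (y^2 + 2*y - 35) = y^4 + 5*y^3 - 19*y^2 - 58*y + 109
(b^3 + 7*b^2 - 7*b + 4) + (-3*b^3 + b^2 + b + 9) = -2*b^3 + 8*b^2 - 6*b + 13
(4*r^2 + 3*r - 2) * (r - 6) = 4*r^3 - 21*r^2 - 20*r + 12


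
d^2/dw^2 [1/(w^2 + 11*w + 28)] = 2*(-w^2 - 11*w + (2*w + 11)^2 - 28)/(w^2 + 11*w + 28)^3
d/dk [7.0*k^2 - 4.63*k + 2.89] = 14.0*k - 4.63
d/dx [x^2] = 2*x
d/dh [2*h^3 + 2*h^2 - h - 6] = 6*h^2 + 4*h - 1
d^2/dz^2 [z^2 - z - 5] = 2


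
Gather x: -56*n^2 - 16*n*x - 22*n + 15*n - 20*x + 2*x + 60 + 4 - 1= -56*n^2 - 7*n + x*(-16*n - 18) + 63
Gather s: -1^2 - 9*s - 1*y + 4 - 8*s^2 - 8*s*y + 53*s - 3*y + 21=-8*s^2 + s*(44 - 8*y) - 4*y + 24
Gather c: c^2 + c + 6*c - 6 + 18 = c^2 + 7*c + 12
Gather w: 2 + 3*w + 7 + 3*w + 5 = 6*w + 14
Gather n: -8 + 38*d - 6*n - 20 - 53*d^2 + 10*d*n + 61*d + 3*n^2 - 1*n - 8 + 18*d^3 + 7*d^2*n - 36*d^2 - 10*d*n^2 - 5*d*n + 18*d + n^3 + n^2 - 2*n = 18*d^3 - 89*d^2 + 117*d + n^3 + n^2*(4 - 10*d) + n*(7*d^2 + 5*d - 9) - 36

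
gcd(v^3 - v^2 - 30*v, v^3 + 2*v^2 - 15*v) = v^2 + 5*v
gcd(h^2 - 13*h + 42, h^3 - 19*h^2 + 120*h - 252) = h^2 - 13*h + 42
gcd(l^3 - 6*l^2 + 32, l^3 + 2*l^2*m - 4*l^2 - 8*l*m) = l - 4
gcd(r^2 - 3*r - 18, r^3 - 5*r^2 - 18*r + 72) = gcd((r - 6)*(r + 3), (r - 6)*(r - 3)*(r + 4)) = r - 6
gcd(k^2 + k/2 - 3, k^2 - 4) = k + 2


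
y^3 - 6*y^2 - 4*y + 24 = (y - 6)*(y - 2)*(y + 2)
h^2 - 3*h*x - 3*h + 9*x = (h - 3)*(h - 3*x)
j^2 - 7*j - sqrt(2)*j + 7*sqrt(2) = (j - 7)*(j - sqrt(2))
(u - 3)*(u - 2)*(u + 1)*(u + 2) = u^4 - 2*u^3 - 7*u^2 + 8*u + 12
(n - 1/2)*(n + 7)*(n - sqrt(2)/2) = n^3 - sqrt(2)*n^2/2 + 13*n^2/2 - 13*sqrt(2)*n/4 - 7*n/2 + 7*sqrt(2)/4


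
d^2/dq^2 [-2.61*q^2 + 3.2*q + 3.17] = -5.22000000000000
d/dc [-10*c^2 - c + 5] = -20*c - 1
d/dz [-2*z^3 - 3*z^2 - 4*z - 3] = -6*z^2 - 6*z - 4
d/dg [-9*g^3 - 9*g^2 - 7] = 9*g*(-3*g - 2)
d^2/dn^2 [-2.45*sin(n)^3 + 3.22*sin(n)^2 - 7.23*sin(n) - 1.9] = 9.0675*sin(n) - 5.5125*sin(3*n) + 6.44*cos(2*n)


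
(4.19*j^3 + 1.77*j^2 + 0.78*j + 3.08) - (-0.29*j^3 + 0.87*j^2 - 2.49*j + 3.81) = 4.48*j^3 + 0.9*j^2 + 3.27*j - 0.73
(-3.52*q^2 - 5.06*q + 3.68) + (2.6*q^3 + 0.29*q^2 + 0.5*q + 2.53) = 2.6*q^3 - 3.23*q^2 - 4.56*q + 6.21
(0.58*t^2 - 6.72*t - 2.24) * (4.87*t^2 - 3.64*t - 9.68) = 2.8246*t^4 - 34.8376*t^3 + 7.9376*t^2 + 73.2032*t + 21.6832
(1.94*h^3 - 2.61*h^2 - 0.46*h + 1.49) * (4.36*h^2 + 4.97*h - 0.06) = 8.4584*h^5 - 1.7378*h^4 - 15.0937*h^3 + 4.3668*h^2 + 7.4329*h - 0.0894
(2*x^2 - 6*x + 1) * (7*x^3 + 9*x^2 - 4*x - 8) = 14*x^5 - 24*x^4 - 55*x^3 + 17*x^2 + 44*x - 8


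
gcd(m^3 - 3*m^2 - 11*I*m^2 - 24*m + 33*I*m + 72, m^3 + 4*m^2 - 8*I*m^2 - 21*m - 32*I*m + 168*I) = m^2 + m*(-3 - 8*I) + 24*I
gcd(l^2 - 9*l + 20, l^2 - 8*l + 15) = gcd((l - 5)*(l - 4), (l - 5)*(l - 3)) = l - 5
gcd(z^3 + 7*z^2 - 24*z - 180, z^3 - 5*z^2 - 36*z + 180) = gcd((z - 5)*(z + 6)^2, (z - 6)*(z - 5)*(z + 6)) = z^2 + z - 30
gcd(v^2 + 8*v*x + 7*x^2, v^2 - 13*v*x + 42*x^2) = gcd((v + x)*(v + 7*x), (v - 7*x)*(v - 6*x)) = 1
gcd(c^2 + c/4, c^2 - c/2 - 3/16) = c + 1/4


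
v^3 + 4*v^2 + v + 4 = (v + 4)*(v - I)*(v + I)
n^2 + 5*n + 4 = (n + 1)*(n + 4)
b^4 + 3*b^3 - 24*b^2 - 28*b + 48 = (b - 4)*(b - 1)*(b + 2)*(b + 6)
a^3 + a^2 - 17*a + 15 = (a - 3)*(a - 1)*(a + 5)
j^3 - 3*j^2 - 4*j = j*(j - 4)*(j + 1)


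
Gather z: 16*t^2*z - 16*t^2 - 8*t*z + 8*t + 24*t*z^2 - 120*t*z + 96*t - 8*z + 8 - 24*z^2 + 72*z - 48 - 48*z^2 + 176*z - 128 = -16*t^2 + 104*t + z^2*(24*t - 72) + z*(16*t^2 - 128*t + 240) - 168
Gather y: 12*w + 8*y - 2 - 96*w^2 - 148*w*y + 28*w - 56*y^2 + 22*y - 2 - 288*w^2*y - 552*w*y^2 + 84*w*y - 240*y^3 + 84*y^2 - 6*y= -96*w^2 + 40*w - 240*y^3 + y^2*(28 - 552*w) + y*(-288*w^2 - 64*w + 24) - 4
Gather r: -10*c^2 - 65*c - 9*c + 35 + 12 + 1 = -10*c^2 - 74*c + 48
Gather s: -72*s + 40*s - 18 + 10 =-32*s - 8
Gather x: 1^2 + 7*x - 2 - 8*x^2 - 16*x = -8*x^2 - 9*x - 1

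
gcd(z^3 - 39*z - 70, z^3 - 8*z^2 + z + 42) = z^2 - 5*z - 14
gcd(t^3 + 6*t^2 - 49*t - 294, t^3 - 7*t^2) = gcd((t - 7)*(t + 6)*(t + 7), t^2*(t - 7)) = t - 7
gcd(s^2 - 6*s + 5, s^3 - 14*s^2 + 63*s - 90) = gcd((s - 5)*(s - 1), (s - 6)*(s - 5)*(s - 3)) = s - 5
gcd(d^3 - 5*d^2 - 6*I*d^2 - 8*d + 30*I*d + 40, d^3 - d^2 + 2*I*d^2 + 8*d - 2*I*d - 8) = d - 2*I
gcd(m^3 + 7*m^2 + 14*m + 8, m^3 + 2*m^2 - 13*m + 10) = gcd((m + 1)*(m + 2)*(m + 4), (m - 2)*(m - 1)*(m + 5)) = 1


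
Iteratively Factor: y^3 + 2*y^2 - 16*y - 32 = (y + 4)*(y^2 - 2*y - 8) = (y + 2)*(y + 4)*(y - 4)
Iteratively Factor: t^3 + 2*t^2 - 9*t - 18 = (t - 3)*(t^2 + 5*t + 6) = (t - 3)*(t + 2)*(t + 3)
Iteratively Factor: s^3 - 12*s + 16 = (s - 2)*(s^2 + 2*s - 8) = (s - 2)*(s + 4)*(s - 2)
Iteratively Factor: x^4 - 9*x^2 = (x + 3)*(x^3 - 3*x^2) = x*(x + 3)*(x^2 - 3*x) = x^2*(x + 3)*(x - 3)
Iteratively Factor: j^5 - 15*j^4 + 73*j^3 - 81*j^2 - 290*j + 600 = (j - 5)*(j^4 - 10*j^3 + 23*j^2 + 34*j - 120) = (j - 5)^2*(j^3 - 5*j^2 - 2*j + 24) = (j - 5)^2*(j - 4)*(j^2 - j - 6) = (j - 5)^2*(j - 4)*(j + 2)*(j - 3)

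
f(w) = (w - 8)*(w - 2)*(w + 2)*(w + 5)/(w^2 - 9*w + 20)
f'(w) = (9 - 2*w)*(w - 8)*(w - 2)*(w + 2)*(w + 5)/(w^2 - 9*w + 20)^2 + (w - 8)*(w - 2)*(w + 2)/(w^2 - 9*w + 20) + (w - 8)*(w - 2)*(w + 5)/(w^2 - 9*w + 20) + (w - 8)*(w + 2)*(w + 5)/(w^2 - 9*w + 20) + (w - 2)*(w + 2)*(w + 5)/(w^2 - 9*w + 20)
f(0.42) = 9.58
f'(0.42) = 3.17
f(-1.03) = 3.47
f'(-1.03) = 4.19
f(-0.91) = 3.98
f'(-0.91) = 4.30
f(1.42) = 9.07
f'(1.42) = -6.90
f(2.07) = -2.11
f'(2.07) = -32.45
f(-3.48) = -2.23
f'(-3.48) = 0.08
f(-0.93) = 3.90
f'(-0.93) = 4.28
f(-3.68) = -2.21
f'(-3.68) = -0.32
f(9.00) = 53.90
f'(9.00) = 46.10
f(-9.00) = 28.77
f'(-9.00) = -11.34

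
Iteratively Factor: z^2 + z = (z)*(z + 1)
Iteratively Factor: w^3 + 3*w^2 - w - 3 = (w + 3)*(w^2 - 1) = (w + 1)*(w + 3)*(w - 1)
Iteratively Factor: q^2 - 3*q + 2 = (q - 2)*(q - 1)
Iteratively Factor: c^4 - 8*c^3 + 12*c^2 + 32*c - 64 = (c - 4)*(c^3 - 4*c^2 - 4*c + 16) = (c - 4)^2*(c^2 - 4) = (c - 4)^2*(c + 2)*(c - 2)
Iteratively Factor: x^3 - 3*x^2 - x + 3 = (x + 1)*(x^2 - 4*x + 3) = (x - 1)*(x + 1)*(x - 3)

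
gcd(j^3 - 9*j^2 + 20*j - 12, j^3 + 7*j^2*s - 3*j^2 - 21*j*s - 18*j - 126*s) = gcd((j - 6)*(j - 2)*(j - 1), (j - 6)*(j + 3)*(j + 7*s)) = j - 6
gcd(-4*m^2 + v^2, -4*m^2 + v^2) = -4*m^2 + v^2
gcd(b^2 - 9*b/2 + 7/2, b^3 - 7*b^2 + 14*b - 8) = b - 1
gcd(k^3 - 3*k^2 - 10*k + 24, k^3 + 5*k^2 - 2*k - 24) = k^2 + k - 6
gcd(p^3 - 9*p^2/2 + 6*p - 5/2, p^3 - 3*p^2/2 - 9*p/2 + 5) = p^2 - 7*p/2 + 5/2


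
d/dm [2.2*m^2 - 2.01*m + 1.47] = 4.4*m - 2.01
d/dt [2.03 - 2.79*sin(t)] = -2.79*cos(t)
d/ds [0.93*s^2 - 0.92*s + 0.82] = 1.86*s - 0.92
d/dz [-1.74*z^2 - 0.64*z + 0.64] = -3.48*z - 0.64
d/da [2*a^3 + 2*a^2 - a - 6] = 6*a^2 + 4*a - 1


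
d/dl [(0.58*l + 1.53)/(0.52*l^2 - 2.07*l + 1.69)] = (-0.3016*l^2 - 1.5912*l + 4.1473)/(0.2704*l^4 - 2.1528*l^3 + 6.0425*l^2 - 6.9966*l + 2.8561)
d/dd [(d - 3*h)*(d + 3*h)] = 2*d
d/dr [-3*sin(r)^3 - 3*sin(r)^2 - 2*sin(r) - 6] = (-6*sin(r) + 9*cos(r)^2 - 11)*cos(r)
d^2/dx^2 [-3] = 0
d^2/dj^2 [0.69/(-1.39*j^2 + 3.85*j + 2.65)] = (-2.666298*j^2 + 7.38507*j + 0.69*(2.78*j - 3.85)*(5.56*j - 7.7) + 5.08323)/(-1.39*j^2 + 3.85*j + 2.65)^3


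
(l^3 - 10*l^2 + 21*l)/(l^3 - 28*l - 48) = l*(-l^2 + 10*l - 21)/(-l^3 + 28*l + 48)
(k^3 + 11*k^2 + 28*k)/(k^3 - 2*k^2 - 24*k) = (k + 7)/(k - 6)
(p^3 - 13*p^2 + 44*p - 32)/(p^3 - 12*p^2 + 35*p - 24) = (p - 4)/(p - 3)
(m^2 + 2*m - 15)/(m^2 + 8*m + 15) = (m - 3)/(m + 3)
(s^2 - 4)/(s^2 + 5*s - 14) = (s + 2)/(s + 7)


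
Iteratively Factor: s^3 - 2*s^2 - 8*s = (s - 4)*(s^2 + 2*s) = (s - 4)*(s + 2)*(s)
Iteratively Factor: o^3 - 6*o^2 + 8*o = (o - 2)*(o^2 - 4*o) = o*(o - 2)*(o - 4)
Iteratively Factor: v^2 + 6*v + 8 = (v + 2)*(v + 4)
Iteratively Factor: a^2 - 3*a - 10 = (a + 2)*(a - 5)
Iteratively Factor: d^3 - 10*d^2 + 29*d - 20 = (d - 1)*(d^2 - 9*d + 20) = (d - 5)*(d - 1)*(d - 4)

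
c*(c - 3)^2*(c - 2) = c^4 - 8*c^3 + 21*c^2 - 18*c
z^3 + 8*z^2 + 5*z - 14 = (z - 1)*(z + 2)*(z + 7)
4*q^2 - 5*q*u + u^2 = (-4*q + u)*(-q + u)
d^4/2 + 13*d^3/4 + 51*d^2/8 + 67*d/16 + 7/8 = (d/2 + 1)*(d + 1/2)^2*(d + 7/2)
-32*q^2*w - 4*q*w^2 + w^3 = w*(-8*q + w)*(4*q + w)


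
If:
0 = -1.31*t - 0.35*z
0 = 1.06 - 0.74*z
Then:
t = -0.38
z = 1.43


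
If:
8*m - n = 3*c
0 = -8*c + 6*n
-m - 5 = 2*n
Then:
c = -120/77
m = -65/77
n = -160/77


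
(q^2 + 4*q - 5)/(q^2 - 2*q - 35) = (q - 1)/(q - 7)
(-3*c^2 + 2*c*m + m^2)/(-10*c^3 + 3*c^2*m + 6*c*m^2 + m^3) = (3*c + m)/(10*c^2 + 7*c*m + m^2)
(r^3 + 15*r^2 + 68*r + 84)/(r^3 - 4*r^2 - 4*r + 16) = (r^2 + 13*r + 42)/(r^2 - 6*r + 8)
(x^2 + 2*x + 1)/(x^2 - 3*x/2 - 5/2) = 2*(x + 1)/(2*x - 5)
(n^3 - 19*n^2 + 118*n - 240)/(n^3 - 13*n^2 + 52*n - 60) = (n - 8)/(n - 2)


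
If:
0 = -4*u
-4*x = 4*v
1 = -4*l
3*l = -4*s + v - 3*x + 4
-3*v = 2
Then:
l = -1/4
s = 25/48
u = 0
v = -2/3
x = 2/3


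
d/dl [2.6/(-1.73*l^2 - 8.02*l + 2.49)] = (8.996*l + 20.852)/(1.73*l^2 + 8.02*l - 2.49)^2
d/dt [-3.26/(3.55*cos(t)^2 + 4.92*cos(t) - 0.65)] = -(23.146*cos(t) + 16.0392)*sin(t)/(3.55*cos(t)^2 + 4.92*cos(t) - 0.65)^2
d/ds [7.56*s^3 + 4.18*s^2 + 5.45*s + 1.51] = 22.68*s^2 + 8.36*s + 5.45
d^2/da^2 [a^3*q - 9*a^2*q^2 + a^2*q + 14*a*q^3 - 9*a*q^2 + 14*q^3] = 2*q*(3*a - 9*q + 1)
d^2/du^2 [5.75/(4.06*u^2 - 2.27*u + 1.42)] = (-189.5614*u^2 + 105.9863*u + 5.75*(8.12*u - 2.27)*(16.24*u - 4.54) - 66.2998)/(4.06*u^2 - 2.27*u + 1.42)^3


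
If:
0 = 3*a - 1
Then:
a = 1/3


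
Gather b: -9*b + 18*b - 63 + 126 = 9*b + 63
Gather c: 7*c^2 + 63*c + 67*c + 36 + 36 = 7*c^2 + 130*c + 72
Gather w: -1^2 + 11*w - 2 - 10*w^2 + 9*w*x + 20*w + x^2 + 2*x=-10*w^2 + w*(9*x + 31) + x^2 + 2*x - 3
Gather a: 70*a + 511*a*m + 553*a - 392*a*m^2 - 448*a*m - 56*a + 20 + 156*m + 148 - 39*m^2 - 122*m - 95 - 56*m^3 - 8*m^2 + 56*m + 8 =a*(-392*m^2 + 63*m + 567) - 56*m^3 - 47*m^2 + 90*m + 81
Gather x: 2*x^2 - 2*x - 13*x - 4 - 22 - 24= 2*x^2 - 15*x - 50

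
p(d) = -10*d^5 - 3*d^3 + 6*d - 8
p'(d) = -50*d^4 - 9*d^2 + 6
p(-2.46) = 922.80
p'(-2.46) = -1879.56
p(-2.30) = 658.34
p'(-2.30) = -1440.82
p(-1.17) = 11.71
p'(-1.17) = -100.01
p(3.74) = -7459.92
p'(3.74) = -9902.54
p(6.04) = -81019.60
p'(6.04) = -66867.69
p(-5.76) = 63934.13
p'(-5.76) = -55330.26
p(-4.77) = 24983.00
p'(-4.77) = -26083.50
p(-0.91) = -4.96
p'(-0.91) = -35.74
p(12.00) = -2493440.00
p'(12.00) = -1038090.00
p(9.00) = -592631.00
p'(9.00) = -328773.00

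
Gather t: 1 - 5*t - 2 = -5*t - 1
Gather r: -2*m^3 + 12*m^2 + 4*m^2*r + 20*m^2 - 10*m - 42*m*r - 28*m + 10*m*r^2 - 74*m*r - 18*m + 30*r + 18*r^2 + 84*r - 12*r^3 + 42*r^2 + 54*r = -2*m^3 + 32*m^2 - 56*m - 12*r^3 + r^2*(10*m + 60) + r*(4*m^2 - 116*m + 168)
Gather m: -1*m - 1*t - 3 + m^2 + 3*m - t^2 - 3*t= m^2 + 2*m - t^2 - 4*t - 3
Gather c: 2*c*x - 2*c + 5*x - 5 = c*(2*x - 2) + 5*x - 5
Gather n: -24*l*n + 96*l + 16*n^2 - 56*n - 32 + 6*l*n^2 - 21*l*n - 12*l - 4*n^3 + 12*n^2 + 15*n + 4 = 84*l - 4*n^3 + n^2*(6*l + 28) + n*(-45*l - 41) - 28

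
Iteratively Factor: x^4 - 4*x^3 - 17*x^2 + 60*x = (x + 4)*(x^3 - 8*x^2 + 15*x) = x*(x + 4)*(x^2 - 8*x + 15) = x*(x - 3)*(x + 4)*(x - 5)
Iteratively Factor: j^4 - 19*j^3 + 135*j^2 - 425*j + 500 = (j - 4)*(j^3 - 15*j^2 + 75*j - 125) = (j - 5)*(j - 4)*(j^2 - 10*j + 25) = (j - 5)^2*(j - 4)*(j - 5)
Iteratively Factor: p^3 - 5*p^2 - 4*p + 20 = (p + 2)*(p^2 - 7*p + 10) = (p - 5)*(p + 2)*(p - 2)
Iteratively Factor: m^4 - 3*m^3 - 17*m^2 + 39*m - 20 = (m - 1)*(m^3 - 2*m^2 - 19*m + 20) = (m - 5)*(m - 1)*(m^2 + 3*m - 4) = (m - 5)*(m - 1)*(m + 4)*(m - 1)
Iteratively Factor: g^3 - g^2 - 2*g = (g + 1)*(g^2 - 2*g) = (g - 2)*(g + 1)*(g)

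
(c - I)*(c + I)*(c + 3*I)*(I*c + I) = I*c^4 - 3*c^3 + I*c^3 - 3*c^2 + I*c^2 - 3*c + I*c - 3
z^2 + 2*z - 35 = (z - 5)*(z + 7)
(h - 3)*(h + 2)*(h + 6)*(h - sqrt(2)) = h^4 - sqrt(2)*h^3 + 5*h^3 - 12*h^2 - 5*sqrt(2)*h^2 - 36*h + 12*sqrt(2)*h + 36*sqrt(2)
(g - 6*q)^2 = g^2 - 12*g*q + 36*q^2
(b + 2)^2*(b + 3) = b^3 + 7*b^2 + 16*b + 12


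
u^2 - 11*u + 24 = (u - 8)*(u - 3)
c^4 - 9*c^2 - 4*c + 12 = (c - 3)*(c - 1)*(c + 2)^2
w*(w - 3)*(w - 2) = w^3 - 5*w^2 + 6*w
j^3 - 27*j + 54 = (j - 3)^2*(j + 6)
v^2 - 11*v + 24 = (v - 8)*(v - 3)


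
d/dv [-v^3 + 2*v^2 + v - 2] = -3*v^2 + 4*v + 1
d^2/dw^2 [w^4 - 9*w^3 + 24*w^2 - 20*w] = 12*w^2 - 54*w + 48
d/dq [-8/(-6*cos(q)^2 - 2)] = 48*sin(2*q)/(3*cos(2*q) + 5)^2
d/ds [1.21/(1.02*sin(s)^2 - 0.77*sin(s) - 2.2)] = (0.9317 - 2.4684*sin(s))*cos(s)/(-1.02*sin(s)^2 + 0.77*sin(s) + 2.2)^2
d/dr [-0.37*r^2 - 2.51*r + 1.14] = -0.74*r - 2.51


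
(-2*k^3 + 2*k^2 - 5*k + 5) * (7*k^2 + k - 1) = -14*k^5 + 12*k^4 - 31*k^3 + 28*k^2 + 10*k - 5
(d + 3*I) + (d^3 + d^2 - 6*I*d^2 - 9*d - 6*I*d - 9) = d^3 + d^2 - 6*I*d^2 - 8*d - 6*I*d - 9 + 3*I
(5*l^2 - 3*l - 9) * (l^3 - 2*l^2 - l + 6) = 5*l^5 - 13*l^4 - 8*l^3 + 51*l^2 - 9*l - 54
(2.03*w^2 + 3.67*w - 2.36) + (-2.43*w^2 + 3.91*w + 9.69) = -0.4*w^2 + 7.58*w + 7.33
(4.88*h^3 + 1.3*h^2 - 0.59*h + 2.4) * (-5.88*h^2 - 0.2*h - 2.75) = -28.6944*h^5 - 8.62*h^4 - 10.2108*h^3 - 17.569*h^2 + 1.1425*h - 6.6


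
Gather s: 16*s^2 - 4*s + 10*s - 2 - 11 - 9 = 16*s^2 + 6*s - 22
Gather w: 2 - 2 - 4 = -4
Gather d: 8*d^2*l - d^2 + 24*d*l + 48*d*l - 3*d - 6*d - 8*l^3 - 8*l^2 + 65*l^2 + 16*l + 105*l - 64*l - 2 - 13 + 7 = d^2*(8*l - 1) + d*(72*l - 9) - 8*l^3 + 57*l^2 + 57*l - 8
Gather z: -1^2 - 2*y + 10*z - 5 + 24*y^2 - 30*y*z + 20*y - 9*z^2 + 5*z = 24*y^2 + 18*y - 9*z^2 + z*(15 - 30*y) - 6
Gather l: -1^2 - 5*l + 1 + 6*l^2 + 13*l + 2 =6*l^2 + 8*l + 2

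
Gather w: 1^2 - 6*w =1 - 6*w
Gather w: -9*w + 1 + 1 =2 - 9*w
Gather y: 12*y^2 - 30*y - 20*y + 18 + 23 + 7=12*y^2 - 50*y + 48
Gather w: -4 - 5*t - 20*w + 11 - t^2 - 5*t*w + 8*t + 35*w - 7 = -t^2 + 3*t + w*(15 - 5*t)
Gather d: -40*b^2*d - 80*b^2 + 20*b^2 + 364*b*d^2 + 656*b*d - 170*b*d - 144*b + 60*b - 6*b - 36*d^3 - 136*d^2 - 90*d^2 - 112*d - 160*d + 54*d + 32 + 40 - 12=-60*b^2 - 90*b - 36*d^3 + d^2*(364*b - 226) + d*(-40*b^2 + 486*b - 218) + 60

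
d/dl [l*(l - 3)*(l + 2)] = 3*l^2 - 2*l - 6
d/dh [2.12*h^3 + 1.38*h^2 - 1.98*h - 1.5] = 6.36*h^2 + 2.76*h - 1.98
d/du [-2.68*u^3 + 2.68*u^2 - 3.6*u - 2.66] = -8.04*u^2 + 5.36*u - 3.6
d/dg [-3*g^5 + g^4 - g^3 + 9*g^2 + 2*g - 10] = -15*g^4 + 4*g^3 - 3*g^2 + 18*g + 2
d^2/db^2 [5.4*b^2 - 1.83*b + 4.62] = 10.8000000000000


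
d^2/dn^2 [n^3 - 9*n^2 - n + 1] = 6*n - 18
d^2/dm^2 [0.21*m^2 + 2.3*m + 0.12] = 0.420000000000000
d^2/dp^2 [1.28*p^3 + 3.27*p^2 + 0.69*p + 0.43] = 7.68*p + 6.54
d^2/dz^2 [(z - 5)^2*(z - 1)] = 6*z - 22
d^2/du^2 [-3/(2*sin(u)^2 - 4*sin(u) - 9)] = 12*(-4*sin(u)^4 + 6*sin(u)^3 - 16*sin(u)^2 - 3*sin(u) + 17)/(4*sin(u) + cos(2*u) + 8)^3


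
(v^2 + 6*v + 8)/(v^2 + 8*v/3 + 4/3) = 3*(v + 4)/(3*v + 2)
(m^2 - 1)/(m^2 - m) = (m + 1)/m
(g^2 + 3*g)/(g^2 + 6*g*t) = (g + 3)/(g + 6*t)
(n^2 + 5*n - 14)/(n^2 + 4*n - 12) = (n + 7)/(n + 6)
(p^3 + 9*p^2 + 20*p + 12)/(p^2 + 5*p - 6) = (p^2 + 3*p + 2)/(p - 1)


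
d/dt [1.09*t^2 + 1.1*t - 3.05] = 2.18*t + 1.1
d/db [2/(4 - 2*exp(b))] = exp(b)/(exp(b) - 2)^2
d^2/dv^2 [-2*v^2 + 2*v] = -4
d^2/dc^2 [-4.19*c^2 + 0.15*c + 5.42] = -8.38000000000000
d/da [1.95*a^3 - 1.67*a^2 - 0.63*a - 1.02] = 5.85*a^2 - 3.34*a - 0.63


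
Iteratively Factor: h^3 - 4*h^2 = (h)*(h^2 - 4*h) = h*(h - 4)*(h)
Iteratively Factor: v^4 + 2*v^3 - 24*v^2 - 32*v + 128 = (v - 4)*(v^3 + 6*v^2 - 32) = (v - 4)*(v + 4)*(v^2 + 2*v - 8) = (v - 4)*(v + 4)^2*(v - 2)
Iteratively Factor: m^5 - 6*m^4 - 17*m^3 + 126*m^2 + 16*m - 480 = (m - 4)*(m^4 - 2*m^3 - 25*m^2 + 26*m + 120) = (m - 5)*(m - 4)*(m^3 + 3*m^2 - 10*m - 24) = (m - 5)*(m - 4)*(m - 3)*(m^2 + 6*m + 8) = (m - 5)*(m - 4)*(m - 3)*(m + 2)*(m + 4)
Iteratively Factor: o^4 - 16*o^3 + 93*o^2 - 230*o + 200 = (o - 4)*(o^3 - 12*o^2 + 45*o - 50) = (o - 4)*(o - 2)*(o^2 - 10*o + 25) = (o - 5)*(o - 4)*(o - 2)*(o - 5)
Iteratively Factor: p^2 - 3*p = (p)*(p - 3)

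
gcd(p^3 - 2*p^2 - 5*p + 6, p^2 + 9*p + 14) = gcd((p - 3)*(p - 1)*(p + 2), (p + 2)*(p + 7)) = p + 2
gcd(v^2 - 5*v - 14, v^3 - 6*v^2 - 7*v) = v - 7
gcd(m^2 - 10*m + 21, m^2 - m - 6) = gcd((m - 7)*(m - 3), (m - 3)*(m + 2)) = m - 3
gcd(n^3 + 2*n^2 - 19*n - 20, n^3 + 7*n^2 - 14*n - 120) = n^2 + n - 20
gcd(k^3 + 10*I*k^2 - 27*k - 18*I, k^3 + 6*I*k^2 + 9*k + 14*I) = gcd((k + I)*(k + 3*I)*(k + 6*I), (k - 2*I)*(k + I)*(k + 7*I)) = k + I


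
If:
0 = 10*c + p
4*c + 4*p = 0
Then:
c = 0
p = 0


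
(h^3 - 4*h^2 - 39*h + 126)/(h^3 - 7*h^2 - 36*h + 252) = (h - 3)/(h - 6)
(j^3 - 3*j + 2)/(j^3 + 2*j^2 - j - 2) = (j - 1)/(j + 1)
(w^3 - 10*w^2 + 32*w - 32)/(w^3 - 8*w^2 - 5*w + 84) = (w^2 - 6*w + 8)/(w^2 - 4*w - 21)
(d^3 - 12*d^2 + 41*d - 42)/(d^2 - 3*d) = d - 9 + 14/d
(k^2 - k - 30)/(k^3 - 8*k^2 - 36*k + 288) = (k + 5)/(k^2 - 2*k - 48)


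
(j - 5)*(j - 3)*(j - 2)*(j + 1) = j^4 - 9*j^3 + 21*j^2 + j - 30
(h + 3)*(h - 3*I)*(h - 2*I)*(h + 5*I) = h^4 + 3*h^3 + 19*h^2 + 57*h - 30*I*h - 90*I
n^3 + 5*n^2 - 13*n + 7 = (n - 1)^2*(n + 7)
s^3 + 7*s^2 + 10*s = s*(s + 2)*(s + 5)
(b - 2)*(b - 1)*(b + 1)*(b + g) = b^4 + b^3*g - 2*b^3 - 2*b^2*g - b^2 - b*g + 2*b + 2*g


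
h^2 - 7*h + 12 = (h - 4)*(h - 3)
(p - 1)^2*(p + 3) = p^3 + p^2 - 5*p + 3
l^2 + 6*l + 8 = (l + 2)*(l + 4)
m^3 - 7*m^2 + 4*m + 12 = (m - 6)*(m - 2)*(m + 1)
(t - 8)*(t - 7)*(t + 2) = t^3 - 13*t^2 + 26*t + 112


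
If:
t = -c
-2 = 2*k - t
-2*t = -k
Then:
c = 2/3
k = -4/3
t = -2/3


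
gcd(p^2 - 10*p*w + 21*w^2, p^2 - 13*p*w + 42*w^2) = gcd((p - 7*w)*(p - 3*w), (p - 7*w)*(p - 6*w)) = p - 7*w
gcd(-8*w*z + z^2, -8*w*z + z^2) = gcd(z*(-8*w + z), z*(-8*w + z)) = -8*w*z + z^2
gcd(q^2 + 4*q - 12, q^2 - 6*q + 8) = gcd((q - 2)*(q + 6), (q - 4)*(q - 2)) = q - 2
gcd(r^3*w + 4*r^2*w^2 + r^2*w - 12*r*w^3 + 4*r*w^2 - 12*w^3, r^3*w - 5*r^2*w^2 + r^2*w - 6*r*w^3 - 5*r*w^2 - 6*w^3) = r*w + w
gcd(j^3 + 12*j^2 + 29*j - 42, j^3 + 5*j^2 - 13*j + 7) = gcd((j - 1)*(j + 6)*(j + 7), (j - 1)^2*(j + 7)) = j^2 + 6*j - 7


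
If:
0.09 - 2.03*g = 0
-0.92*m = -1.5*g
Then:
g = 0.04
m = 0.07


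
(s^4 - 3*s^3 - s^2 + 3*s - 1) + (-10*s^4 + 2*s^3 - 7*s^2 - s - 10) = -9*s^4 - s^3 - 8*s^2 + 2*s - 11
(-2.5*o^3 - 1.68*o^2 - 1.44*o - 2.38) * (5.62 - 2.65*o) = 6.625*o^4 - 9.598*o^3 - 5.6256*o^2 - 1.7858*o - 13.3756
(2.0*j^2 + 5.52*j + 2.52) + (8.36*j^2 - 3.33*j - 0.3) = 10.36*j^2 + 2.19*j + 2.22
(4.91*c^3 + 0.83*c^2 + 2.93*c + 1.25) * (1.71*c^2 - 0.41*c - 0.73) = 8.3961*c^5 - 0.5938*c^4 + 1.0857*c^3 + 0.3303*c^2 - 2.6514*c - 0.9125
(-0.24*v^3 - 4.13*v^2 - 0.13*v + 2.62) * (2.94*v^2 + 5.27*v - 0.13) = -0.7056*v^5 - 13.407*v^4 - 22.1161*v^3 + 7.5546*v^2 + 13.8243*v - 0.3406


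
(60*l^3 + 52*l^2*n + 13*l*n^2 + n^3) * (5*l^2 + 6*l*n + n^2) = 300*l^5 + 620*l^4*n + 437*l^3*n^2 + 135*l^2*n^3 + 19*l*n^4 + n^5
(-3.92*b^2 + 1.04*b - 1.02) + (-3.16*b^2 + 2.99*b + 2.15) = -7.08*b^2 + 4.03*b + 1.13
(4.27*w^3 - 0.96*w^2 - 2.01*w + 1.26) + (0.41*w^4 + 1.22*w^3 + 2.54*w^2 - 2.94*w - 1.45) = 0.41*w^4 + 5.49*w^3 + 1.58*w^2 - 4.95*w - 0.19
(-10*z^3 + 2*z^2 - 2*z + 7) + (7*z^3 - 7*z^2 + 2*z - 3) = -3*z^3 - 5*z^2 + 4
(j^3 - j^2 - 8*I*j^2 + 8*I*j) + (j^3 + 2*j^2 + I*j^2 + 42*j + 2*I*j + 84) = 2*j^3 + j^2 - 7*I*j^2 + 42*j + 10*I*j + 84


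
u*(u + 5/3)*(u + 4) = u^3 + 17*u^2/3 + 20*u/3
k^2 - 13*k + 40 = (k - 8)*(k - 5)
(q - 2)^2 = q^2 - 4*q + 4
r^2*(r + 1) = r^3 + r^2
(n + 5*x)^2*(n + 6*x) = n^3 + 16*n^2*x + 85*n*x^2 + 150*x^3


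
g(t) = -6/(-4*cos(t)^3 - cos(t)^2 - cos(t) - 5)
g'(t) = -6*(-12*sin(t)*cos(t)^2 - 2*sin(t)*cos(t) - sin(t))/(-4*cos(t)^3 - cos(t)^2 - cos(t) - 5)^2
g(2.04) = 1.37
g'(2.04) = 0.71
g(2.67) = 2.89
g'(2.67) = 5.54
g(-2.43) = 1.95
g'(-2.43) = -2.63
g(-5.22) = 0.97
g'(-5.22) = 0.66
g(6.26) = 0.55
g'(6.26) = -0.02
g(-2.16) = 1.48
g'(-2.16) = -1.08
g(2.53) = 2.26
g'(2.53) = 3.62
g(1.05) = 0.96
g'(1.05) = 0.66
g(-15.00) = 1.96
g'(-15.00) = -2.66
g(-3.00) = 5.41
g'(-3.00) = -7.42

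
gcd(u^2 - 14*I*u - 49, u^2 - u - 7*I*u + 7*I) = u - 7*I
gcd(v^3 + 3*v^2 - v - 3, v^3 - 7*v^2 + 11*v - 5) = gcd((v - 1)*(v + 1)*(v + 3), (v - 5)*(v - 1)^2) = v - 1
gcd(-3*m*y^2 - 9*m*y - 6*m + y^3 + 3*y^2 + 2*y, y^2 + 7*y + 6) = y + 1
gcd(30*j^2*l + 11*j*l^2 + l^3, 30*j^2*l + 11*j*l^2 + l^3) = 30*j^2*l + 11*j*l^2 + l^3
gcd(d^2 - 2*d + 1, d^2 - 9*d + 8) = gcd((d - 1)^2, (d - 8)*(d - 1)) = d - 1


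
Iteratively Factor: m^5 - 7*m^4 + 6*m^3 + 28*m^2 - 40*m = (m - 5)*(m^4 - 2*m^3 - 4*m^2 + 8*m) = m*(m - 5)*(m^3 - 2*m^2 - 4*m + 8) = m*(m - 5)*(m - 2)*(m^2 - 4) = m*(m - 5)*(m - 2)^2*(m + 2)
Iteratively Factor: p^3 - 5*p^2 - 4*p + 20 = (p - 5)*(p^2 - 4) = (p - 5)*(p + 2)*(p - 2)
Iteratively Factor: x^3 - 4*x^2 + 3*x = (x - 3)*(x^2 - x) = (x - 3)*(x - 1)*(x)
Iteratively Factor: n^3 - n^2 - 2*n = (n)*(n^2 - n - 2) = n*(n + 1)*(n - 2)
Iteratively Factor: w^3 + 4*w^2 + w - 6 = (w + 3)*(w^2 + w - 2) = (w + 2)*(w + 3)*(w - 1)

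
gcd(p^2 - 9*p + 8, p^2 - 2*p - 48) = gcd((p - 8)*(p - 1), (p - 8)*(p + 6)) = p - 8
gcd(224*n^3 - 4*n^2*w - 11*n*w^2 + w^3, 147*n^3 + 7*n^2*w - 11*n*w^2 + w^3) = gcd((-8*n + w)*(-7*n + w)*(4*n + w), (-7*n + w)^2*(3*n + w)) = -7*n + w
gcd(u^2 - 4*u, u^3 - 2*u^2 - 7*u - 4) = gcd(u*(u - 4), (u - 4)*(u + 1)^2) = u - 4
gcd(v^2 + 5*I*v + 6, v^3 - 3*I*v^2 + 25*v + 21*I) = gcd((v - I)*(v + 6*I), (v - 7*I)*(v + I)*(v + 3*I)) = 1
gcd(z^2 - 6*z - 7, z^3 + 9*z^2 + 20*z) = 1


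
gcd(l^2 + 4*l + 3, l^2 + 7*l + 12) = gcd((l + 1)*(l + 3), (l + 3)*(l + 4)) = l + 3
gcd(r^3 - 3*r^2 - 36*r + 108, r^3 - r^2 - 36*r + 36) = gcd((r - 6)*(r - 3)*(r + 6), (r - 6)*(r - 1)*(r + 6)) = r^2 - 36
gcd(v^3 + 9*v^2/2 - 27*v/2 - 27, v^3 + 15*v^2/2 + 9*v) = v^2 + 15*v/2 + 9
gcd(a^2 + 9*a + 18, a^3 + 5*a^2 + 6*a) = a + 3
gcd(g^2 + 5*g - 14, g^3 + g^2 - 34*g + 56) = g^2 + 5*g - 14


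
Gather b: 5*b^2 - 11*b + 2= 5*b^2 - 11*b + 2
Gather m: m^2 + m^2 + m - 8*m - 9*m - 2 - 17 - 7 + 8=2*m^2 - 16*m - 18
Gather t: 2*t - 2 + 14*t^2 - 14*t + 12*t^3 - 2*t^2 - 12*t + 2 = 12*t^3 + 12*t^2 - 24*t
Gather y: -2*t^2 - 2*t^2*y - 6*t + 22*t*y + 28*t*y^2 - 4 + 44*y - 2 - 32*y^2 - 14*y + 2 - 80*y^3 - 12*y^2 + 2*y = -2*t^2 - 6*t - 80*y^3 + y^2*(28*t - 44) + y*(-2*t^2 + 22*t + 32) - 4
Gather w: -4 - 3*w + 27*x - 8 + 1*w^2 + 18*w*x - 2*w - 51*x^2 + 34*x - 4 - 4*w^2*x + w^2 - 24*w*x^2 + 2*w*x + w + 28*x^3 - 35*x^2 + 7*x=w^2*(2 - 4*x) + w*(-24*x^2 + 20*x - 4) + 28*x^3 - 86*x^2 + 68*x - 16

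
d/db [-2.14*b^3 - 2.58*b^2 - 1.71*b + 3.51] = -6.42*b^2 - 5.16*b - 1.71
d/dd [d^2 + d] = 2*d + 1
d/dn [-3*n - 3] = -3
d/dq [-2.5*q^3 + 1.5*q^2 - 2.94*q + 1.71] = -7.5*q^2 + 3.0*q - 2.94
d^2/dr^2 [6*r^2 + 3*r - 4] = 12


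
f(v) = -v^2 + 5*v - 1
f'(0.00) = 5.00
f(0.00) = -1.00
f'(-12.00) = 29.00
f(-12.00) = -205.00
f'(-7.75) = 20.50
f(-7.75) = -99.81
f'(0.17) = 4.66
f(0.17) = -0.18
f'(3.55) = -2.10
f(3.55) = 4.15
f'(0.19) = 4.62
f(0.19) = -0.09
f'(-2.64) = 10.28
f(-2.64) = -21.17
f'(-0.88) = 6.76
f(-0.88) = -6.17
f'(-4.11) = 13.22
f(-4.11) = -38.44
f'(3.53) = -2.06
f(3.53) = 4.19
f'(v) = 5 - 2*v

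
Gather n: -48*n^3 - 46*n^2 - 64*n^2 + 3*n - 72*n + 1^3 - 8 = -48*n^3 - 110*n^2 - 69*n - 7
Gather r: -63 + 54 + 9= 0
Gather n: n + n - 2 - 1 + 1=2*n - 2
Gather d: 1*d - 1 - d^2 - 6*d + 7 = -d^2 - 5*d + 6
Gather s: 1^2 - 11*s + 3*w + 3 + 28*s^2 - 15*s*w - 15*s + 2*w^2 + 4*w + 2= 28*s^2 + s*(-15*w - 26) + 2*w^2 + 7*w + 6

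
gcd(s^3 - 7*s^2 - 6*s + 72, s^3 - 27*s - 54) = s^2 - 3*s - 18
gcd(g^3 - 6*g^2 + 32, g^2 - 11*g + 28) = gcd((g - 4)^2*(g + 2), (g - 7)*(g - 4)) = g - 4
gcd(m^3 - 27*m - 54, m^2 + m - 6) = m + 3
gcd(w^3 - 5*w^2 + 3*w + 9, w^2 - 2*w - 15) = 1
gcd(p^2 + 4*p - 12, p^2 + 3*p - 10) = p - 2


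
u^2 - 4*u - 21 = (u - 7)*(u + 3)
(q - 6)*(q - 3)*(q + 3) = q^3 - 6*q^2 - 9*q + 54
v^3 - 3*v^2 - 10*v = v*(v - 5)*(v + 2)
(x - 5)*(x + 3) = x^2 - 2*x - 15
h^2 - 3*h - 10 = (h - 5)*(h + 2)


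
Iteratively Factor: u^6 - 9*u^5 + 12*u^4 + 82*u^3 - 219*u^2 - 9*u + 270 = (u - 5)*(u^5 - 4*u^4 - 8*u^3 + 42*u^2 - 9*u - 54) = (u - 5)*(u - 3)*(u^4 - u^3 - 11*u^2 + 9*u + 18) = (u - 5)*(u - 3)*(u - 2)*(u^3 + u^2 - 9*u - 9) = (u - 5)*(u - 3)*(u - 2)*(u + 1)*(u^2 - 9) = (u - 5)*(u - 3)^2*(u - 2)*(u + 1)*(u + 3)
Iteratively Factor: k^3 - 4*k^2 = (k)*(k^2 - 4*k) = k*(k - 4)*(k)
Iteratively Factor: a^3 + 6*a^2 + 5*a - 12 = (a + 3)*(a^2 + 3*a - 4) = (a - 1)*(a + 3)*(a + 4)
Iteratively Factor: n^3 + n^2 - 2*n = (n + 2)*(n^2 - n) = n*(n + 2)*(n - 1)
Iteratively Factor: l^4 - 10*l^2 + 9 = (l + 3)*(l^3 - 3*l^2 - l + 3) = (l - 1)*(l + 3)*(l^2 - 2*l - 3) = (l - 3)*(l - 1)*(l + 3)*(l + 1)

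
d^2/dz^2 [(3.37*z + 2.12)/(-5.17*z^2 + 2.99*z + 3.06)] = ((3.37*z + 2.12)*(10.34*z - 2.99)*(20.68*z - 5.98) + (104.5374*z + 1.7682)*(-5.17*z^2 + 2.99*z + 3.06))/(-5.17*z^2 + 2.99*z + 3.06)^3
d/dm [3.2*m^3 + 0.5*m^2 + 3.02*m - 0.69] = 9.6*m^2 + 1.0*m + 3.02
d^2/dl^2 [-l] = 0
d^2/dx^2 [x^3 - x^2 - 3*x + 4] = 6*x - 2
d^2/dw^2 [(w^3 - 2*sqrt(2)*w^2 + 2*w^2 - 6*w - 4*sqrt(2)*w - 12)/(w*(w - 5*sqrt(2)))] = 12*(sqrt(2)*w^3 + 4*w^3 - 6*w^2 + 30*sqrt(2)*w - 100)/(w^3*(w^3 - 15*sqrt(2)*w^2 + 150*w - 250*sqrt(2)))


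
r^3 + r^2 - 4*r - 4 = (r - 2)*(r + 1)*(r + 2)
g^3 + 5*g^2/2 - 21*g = g*(g - 7/2)*(g + 6)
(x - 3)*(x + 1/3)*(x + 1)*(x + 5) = x^4 + 10*x^3/3 - 12*x^2 - 58*x/3 - 5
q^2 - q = q*(q - 1)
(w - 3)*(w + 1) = w^2 - 2*w - 3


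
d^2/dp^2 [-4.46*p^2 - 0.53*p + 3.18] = -8.92000000000000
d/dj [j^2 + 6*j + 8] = 2*j + 6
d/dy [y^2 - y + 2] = 2*y - 1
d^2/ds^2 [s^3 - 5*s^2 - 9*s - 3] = 6*s - 10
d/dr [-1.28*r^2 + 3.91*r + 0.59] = 3.91 - 2.56*r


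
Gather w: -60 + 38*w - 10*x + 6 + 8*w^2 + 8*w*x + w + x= 8*w^2 + w*(8*x + 39) - 9*x - 54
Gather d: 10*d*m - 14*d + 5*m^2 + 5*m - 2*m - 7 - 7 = d*(10*m - 14) + 5*m^2 + 3*m - 14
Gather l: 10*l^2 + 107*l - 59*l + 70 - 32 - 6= 10*l^2 + 48*l + 32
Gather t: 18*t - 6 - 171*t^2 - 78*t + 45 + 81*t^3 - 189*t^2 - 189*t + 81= 81*t^3 - 360*t^2 - 249*t + 120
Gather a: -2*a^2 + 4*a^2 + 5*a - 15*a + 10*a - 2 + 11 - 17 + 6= 2*a^2 - 2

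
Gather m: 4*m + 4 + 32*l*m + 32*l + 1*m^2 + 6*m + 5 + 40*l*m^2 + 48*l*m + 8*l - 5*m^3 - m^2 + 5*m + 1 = 40*l*m^2 + 40*l - 5*m^3 + m*(80*l + 15) + 10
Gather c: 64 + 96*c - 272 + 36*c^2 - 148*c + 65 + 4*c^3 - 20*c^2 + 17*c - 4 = 4*c^3 + 16*c^2 - 35*c - 147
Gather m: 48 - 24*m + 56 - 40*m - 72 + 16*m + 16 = 48 - 48*m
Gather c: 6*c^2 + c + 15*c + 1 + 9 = 6*c^2 + 16*c + 10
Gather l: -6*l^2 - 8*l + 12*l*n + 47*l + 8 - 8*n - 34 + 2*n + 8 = -6*l^2 + l*(12*n + 39) - 6*n - 18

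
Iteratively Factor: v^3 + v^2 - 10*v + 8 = (v - 2)*(v^2 + 3*v - 4) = (v - 2)*(v - 1)*(v + 4)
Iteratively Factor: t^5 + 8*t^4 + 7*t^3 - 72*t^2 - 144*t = (t + 4)*(t^4 + 4*t^3 - 9*t^2 - 36*t) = (t - 3)*(t + 4)*(t^3 + 7*t^2 + 12*t) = t*(t - 3)*(t + 4)*(t^2 + 7*t + 12) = t*(t - 3)*(t + 4)^2*(t + 3)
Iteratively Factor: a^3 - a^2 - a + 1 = (a - 1)*(a^2 - 1) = (a - 1)*(a + 1)*(a - 1)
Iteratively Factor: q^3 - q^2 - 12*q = (q)*(q^2 - q - 12) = q*(q + 3)*(q - 4)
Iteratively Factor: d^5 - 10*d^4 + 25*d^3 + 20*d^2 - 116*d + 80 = (d + 2)*(d^4 - 12*d^3 + 49*d^2 - 78*d + 40) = (d - 2)*(d + 2)*(d^3 - 10*d^2 + 29*d - 20) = (d - 2)*(d - 1)*(d + 2)*(d^2 - 9*d + 20) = (d - 4)*(d - 2)*(d - 1)*(d + 2)*(d - 5)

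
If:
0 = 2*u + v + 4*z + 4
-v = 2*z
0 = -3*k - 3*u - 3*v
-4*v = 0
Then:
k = 2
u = -2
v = 0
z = 0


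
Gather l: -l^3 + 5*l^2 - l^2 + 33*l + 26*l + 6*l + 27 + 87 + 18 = -l^3 + 4*l^2 + 65*l + 132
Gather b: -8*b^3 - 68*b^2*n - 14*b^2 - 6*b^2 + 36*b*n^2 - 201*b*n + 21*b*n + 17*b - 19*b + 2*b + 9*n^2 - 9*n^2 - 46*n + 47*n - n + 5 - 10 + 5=-8*b^3 + b^2*(-68*n - 20) + b*(36*n^2 - 180*n)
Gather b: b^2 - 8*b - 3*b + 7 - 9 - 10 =b^2 - 11*b - 12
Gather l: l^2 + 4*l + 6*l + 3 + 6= l^2 + 10*l + 9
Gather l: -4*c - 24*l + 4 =-4*c - 24*l + 4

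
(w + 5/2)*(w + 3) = w^2 + 11*w/2 + 15/2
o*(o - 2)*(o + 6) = o^3 + 4*o^2 - 12*o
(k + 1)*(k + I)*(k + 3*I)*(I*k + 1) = I*k^4 - 3*k^3 + I*k^3 - 3*k^2 + I*k^2 - 3*k + I*k - 3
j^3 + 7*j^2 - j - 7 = (j - 1)*(j + 1)*(j + 7)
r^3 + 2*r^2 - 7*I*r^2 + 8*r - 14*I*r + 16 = (r + 2)*(r - 8*I)*(r + I)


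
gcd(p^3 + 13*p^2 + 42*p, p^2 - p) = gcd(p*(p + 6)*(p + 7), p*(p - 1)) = p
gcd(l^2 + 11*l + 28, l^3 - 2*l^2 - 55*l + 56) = l + 7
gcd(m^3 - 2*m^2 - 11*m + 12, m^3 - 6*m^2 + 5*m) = m - 1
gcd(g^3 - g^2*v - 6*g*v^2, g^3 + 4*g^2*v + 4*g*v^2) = g^2 + 2*g*v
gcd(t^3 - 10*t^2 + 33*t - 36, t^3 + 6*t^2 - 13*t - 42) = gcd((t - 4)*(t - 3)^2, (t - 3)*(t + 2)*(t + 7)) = t - 3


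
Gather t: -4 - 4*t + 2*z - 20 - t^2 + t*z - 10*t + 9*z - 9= -t^2 + t*(z - 14) + 11*z - 33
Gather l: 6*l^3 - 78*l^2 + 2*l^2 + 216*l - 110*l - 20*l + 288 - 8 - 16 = 6*l^3 - 76*l^2 + 86*l + 264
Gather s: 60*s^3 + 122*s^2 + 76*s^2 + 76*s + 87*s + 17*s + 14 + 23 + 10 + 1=60*s^3 + 198*s^2 + 180*s + 48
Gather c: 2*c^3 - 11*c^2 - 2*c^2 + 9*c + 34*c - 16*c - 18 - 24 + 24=2*c^3 - 13*c^2 + 27*c - 18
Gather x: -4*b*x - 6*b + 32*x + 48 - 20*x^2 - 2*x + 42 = -6*b - 20*x^2 + x*(30 - 4*b) + 90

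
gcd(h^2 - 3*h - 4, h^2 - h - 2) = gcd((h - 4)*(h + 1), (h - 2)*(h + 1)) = h + 1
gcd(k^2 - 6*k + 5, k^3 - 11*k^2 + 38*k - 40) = k - 5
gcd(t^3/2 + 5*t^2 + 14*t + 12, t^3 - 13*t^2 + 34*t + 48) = 1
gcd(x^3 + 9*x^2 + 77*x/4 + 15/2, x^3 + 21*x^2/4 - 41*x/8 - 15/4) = x^2 + 13*x/2 + 3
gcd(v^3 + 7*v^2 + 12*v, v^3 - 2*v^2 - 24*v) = v^2 + 4*v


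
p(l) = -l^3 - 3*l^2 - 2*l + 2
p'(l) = -3*l^2 - 6*l - 2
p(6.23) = -368.70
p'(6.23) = -155.82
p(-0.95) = 2.05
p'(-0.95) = 0.99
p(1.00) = -4.00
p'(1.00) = -11.00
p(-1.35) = 1.69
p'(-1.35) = 0.63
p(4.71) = -178.46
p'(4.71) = -96.81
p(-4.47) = 40.31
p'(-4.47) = -35.12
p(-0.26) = 2.33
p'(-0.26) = -0.64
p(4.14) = -128.66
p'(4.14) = -78.26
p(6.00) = -334.00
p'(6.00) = -146.00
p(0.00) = 2.00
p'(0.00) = -2.00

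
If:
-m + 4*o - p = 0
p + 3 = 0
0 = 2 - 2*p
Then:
No Solution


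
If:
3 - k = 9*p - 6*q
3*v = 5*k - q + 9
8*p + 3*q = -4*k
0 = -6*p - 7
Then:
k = 193/54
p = -7/6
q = -134/81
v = 4621/486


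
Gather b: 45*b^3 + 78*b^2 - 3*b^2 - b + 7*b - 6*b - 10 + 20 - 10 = 45*b^3 + 75*b^2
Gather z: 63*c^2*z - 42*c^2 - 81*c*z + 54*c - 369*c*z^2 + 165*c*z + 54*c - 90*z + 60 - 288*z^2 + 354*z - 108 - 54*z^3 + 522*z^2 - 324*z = -42*c^2 + 108*c - 54*z^3 + z^2*(234 - 369*c) + z*(63*c^2 + 84*c - 60) - 48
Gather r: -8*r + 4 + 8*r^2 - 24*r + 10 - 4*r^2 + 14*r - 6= 4*r^2 - 18*r + 8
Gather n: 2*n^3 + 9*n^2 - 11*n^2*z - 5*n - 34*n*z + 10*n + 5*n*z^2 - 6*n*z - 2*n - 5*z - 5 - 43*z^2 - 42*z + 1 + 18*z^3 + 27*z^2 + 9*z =2*n^3 + n^2*(9 - 11*z) + n*(5*z^2 - 40*z + 3) + 18*z^3 - 16*z^2 - 38*z - 4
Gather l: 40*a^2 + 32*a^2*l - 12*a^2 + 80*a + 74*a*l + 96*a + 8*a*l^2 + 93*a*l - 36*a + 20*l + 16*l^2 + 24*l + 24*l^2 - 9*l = 28*a^2 + 140*a + l^2*(8*a + 40) + l*(32*a^2 + 167*a + 35)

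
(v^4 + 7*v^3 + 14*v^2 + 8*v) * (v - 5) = v^5 + 2*v^4 - 21*v^3 - 62*v^2 - 40*v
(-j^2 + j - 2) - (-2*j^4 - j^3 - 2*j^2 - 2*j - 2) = 2*j^4 + j^3 + j^2 + 3*j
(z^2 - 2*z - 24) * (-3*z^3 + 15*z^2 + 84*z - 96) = -3*z^5 + 21*z^4 + 126*z^3 - 624*z^2 - 1824*z + 2304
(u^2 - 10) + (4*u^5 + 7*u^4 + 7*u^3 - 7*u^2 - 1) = 4*u^5 + 7*u^4 + 7*u^3 - 6*u^2 - 11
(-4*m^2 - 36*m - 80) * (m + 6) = -4*m^3 - 60*m^2 - 296*m - 480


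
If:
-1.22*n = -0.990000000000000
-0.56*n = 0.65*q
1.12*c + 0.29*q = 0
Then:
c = 0.18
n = 0.81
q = -0.70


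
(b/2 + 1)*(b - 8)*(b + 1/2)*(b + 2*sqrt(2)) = b^4/2 - 11*b^3/4 + sqrt(2)*b^3 - 19*b^2/2 - 11*sqrt(2)*b^2/2 - 19*sqrt(2)*b - 4*b - 8*sqrt(2)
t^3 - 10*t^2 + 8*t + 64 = (t - 8)*(t - 4)*(t + 2)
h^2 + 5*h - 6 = (h - 1)*(h + 6)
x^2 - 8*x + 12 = (x - 6)*(x - 2)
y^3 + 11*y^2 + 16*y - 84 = (y - 2)*(y + 6)*(y + 7)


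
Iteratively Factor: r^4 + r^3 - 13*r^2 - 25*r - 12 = (r + 1)*(r^3 - 13*r - 12) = (r + 1)*(r + 3)*(r^2 - 3*r - 4) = (r + 1)^2*(r + 3)*(r - 4)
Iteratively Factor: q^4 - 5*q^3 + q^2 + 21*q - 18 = (q - 3)*(q^3 - 2*q^2 - 5*q + 6) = (q - 3)^2*(q^2 + q - 2) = (q - 3)^2*(q + 2)*(q - 1)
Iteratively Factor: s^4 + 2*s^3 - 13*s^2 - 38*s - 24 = (s + 2)*(s^3 - 13*s - 12) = (s + 1)*(s + 2)*(s^2 - s - 12) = (s + 1)*(s + 2)*(s + 3)*(s - 4)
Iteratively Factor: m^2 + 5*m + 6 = (m + 3)*(m + 2)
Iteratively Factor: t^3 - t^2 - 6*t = (t)*(t^2 - t - 6) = t*(t + 2)*(t - 3)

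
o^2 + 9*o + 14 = (o + 2)*(o + 7)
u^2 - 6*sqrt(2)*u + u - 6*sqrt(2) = (u + 1)*(u - 6*sqrt(2))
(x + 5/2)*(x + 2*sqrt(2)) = x^2 + 5*x/2 + 2*sqrt(2)*x + 5*sqrt(2)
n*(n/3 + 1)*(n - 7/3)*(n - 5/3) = n^4/3 - n^3/3 - 73*n^2/27 + 35*n/9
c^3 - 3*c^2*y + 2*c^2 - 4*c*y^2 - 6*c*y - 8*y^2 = (c + 2)*(c - 4*y)*(c + y)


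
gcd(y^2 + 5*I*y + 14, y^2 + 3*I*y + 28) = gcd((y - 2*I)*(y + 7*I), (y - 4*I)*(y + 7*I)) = y + 7*I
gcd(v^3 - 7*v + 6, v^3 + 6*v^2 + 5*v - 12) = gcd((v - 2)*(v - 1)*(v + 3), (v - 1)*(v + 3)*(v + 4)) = v^2 + 2*v - 3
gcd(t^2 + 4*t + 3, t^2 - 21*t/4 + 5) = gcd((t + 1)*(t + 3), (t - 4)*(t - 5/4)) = 1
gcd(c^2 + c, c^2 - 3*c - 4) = c + 1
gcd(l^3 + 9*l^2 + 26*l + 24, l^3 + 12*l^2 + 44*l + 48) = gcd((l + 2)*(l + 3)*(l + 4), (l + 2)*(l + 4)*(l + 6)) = l^2 + 6*l + 8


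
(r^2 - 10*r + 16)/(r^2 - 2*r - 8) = (-r^2 + 10*r - 16)/(-r^2 + 2*r + 8)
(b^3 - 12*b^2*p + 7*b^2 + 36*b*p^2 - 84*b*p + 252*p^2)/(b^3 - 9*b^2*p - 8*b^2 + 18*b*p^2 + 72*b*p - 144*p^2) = (-b^2 + 6*b*p - 7*b + 42*p)/(-b^2 + 3*b*p + 8*b - 24*p)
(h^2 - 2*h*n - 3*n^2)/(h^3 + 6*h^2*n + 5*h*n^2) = (h - 3*n)/(h*(h + 5*n))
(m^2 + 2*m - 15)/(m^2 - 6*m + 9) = (m + 5)/(m - 3)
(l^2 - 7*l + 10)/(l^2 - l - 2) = (l - 5)/(l + 1)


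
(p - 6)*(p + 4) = p^2 - 2*p - 24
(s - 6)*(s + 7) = s^2 + s - 42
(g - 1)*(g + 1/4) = g^2 - 3*g/4 - 1/4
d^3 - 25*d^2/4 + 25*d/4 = d*(d - 5)*(d - 5/4)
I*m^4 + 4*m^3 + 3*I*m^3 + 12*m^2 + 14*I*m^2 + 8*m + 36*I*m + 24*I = (m + 2)*(m - 6*I)*(m + 2*I)*(I*m + I)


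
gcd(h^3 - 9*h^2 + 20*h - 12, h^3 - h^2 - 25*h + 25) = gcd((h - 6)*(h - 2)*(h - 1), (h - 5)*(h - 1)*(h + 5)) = h - 1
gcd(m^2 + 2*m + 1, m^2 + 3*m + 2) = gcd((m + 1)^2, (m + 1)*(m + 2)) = m + 1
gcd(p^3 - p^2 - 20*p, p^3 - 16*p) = p^2 + 4*p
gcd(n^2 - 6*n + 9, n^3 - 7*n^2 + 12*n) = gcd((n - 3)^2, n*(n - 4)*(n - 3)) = n - 3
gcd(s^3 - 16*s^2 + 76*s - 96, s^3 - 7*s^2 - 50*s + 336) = s^2 - 14*s + 48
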